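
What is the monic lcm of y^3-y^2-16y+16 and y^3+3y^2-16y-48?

y^4+2y^3-19y^2-32y+48

Apply the Euclidean algorithm:
  y^3-y^2-16y+16 = (y^3+3y^2-16y-48) + (-4y^2+64)
  y^3+3y^2-16y-48 = (-(1/4)y-3/4)(-4y^2+64) + (0)
Last nonzero remainder: -4y^2+64. Dividing through by -4 gives the monic gcd y^2-16.
Then lcm(f, g) = f·g / gcd(f, g); expanding and making the result monic gives the answer.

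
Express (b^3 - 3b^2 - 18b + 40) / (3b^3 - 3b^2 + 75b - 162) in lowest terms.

(b^2 - b - 20)/(3b^2 + 3b + 81)

Repeated division with remainder:
  b^3 - 3b^2 - 18b + 40 = (1/3)(3b^3 - 3b^2 + 75b - 162) + (-2b^2 - 43b + 94)
  3b^3 - 3b^2 + 75b - 162 = (-(3/2)b + 135/4)(-2b^2 - 43b + 94) + ((6669/4)b - 6669/2)
  -2b^2 - 43b + 94 = (-(8/6669)b - 188/6669)((6669/4)b - 6669/2) + (0)
Last nonzero remainder: (6669/4)b - 6669/2. Dividing through by 6669/4 gives the monic gcd b - 2.
Cancel b - 2 from numerator and denominator to get the reduced form.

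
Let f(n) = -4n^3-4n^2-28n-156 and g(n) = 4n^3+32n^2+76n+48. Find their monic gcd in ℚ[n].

n+3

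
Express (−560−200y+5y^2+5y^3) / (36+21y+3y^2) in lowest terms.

(−140−15y+5y^2)/(9+3y)

By polynomial division,
  5y^3+5y^2−200y−560 = ((5/3)y−10)(3y^2+21y+36) + (−50y−200)
  3y^2+21y+36 = (−(3/50)y−9/50)(−50y−200) + (0)
Last nonzero remainder: −50y−200. Dividing through by −50 gives the monic gcd y+4.
Cancel y+4 from numerator and denominator to get the reduced form.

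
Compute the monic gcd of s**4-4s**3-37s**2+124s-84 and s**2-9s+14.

s**2-9s+14

Apply the Euclidean algorithm:
  s**4-4s**3-37s**2+124s-84 = (s**2+5s-6)(s**2-9s+14) + (0)
The last nonzero remainder s**2-9s+14 is already monic.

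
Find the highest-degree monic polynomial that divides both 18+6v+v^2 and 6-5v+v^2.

1

By polynomial division,
  v^2+6v+18 = (v^2-5v+6) + (11v+12)
  v^2-5v+6 = ((1/11)v-67/121)(11v+12) + (1530/121)
  11v+12 = ((1331/1530)v+242/255)(1530/121) + (0)
The last nonzero remainder is the constant 1530/121, so the polynomials are coprime and gcd = 1.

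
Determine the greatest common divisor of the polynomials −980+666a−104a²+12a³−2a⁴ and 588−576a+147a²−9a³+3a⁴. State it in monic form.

Repeated division with remainder:
  −2a⁴+12a³−104a²+666a−980 = (−2/3)(3a⁴−9a³+147a²−576a+588) + (6a³−6a²+282a−588)
  3a⁴−9a³+147a²−576a+588 = ((1/2)a−1)(6a³−6a²+282a−588) + (0)
Last nonzero remainder: 6a³−6a²+282a−588. Dividing through by 6 gives the monic gcd a³−a²+47a−98.

−98+47a−a²+a³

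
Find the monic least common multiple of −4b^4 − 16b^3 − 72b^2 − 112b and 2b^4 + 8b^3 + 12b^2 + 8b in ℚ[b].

Apply the Euclidean algorithm:
  −4b^4 − 16b^3 − 72b^2 − 112b = (−2)(2b^4 + 8b^3 + 12b^2 + 8b) + (−48b^2 − 96b)
  2b^4 + 8b^3 + 12b^2 + 8b = (−(1/24)b^2 − (1/12)b − 1/12)(−48b^2 − 96b) + (0)
Last nonzero remainder: −48b^2 − 96b. Dividing through by −48 gives the monic gcd b^2 + 2b.
Then lcm(f, g) = f·g / gcd(f, g); expanding and making the result monic gives the answer.

b^6 + 6b^5 + 28b^4 + 72b^3 + 92b^2 + 56b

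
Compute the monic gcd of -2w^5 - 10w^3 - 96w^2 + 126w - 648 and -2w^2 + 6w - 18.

Apply the Euclidean algorithm:
  -2w^5 - 10w^3 - 96w^2 + 126w - 648 = (w^3 + 3w^2 + 5w + 36)(-2w^2 + 6w - 18) + (0)
Last nonzero remainder: -2w^2 + 6w - 18. Dividing through by -2 gives the monic gcd w^2 - 3w + 9.

w^2 - 3w + 9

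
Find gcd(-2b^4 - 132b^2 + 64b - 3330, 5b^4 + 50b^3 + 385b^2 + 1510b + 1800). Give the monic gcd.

Euclidean algorithm in ℚ[b]:
  -2b^4 - 132b^2 + 64b - 3330 = (-2/5)(5b^4 + 50b^3 + 385b^2 + 1510b + 1800) + (20b^3 + 22b^2 + 668b - 2610)
  5b^4 + 50b^3 + 385b^2 + 1510b + 1800 = ((1/4)b + 89/40)(20b^3 + 22b^2 + 668b - 2610) + ((3381/20)b^2 + (3381/5)b + 30429/4)
  20b^3 + 22b^2 + 668b - 2610 = ((400/3381)b - 1160/3381)((3381/20)b^2 + (3381/5)b + 30429/4) + (0)
Last nonzero remainder: (3381/20)b^2 + (3381/5)b + 30429/4. Dividing through by 3381/20 gives the monic gcd b^2 + 4b + 45.

b^2 + 4b + 45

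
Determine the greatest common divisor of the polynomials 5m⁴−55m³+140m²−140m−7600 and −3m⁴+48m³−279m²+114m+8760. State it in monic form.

Euclidean algorithm in ℚ[m]:
  5m⁴−55m³+140m²−140m−7600 = (−5/3)(−3m⁴+48m³−279m²+114m+8760) + (25m³−325m²+50m+7000)
  −3m⁴+48m³−279m²+114m+8760 = (−(3/25)m+9/25)(25m³−325m²+50m+7000) + (−156m²+936m+6240)
  25m³−325m²+50m+7000 = (−(25/156)m+175/156)(−156m²+936m+6240) + (0)
Last nonzero remainder: −156m²+936m+6240. Dividing through by −156 gives the monic gcd m²−6m−40.

m²−6m−40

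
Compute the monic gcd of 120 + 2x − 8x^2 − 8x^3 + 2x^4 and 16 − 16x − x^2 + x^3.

−4 + x

Repeated division with remainder:
  2x^4 − 8x^3 − 8x^2 + 2x + 120 = (2x − 6)(x^3 − x^2 − 16x + 16) + (18x^2 − 126x + 216)
  x^3 − x^2 − 16x + 16 = ((1/18)x + 1/3)(18x^2 − 126x + 216) + (14x − 56)
  18x^2 − 126x + 216 = ((9/7)x − 27/7)(14x − 56) + (0)
Last nonzero remainder: 14x − 56. Dividing through by 14 gives the monic gcd x − 4.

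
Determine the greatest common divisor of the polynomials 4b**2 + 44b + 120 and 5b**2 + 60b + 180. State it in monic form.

Euclidean algorithm in ℚ[b]:
  4b**2 + 44b + 120 = (4/5)(5b**2 + 60b + 180) + (−4b − 24)
  5b**2 + 60b + 180 = (−(5/4)b − 15/2)(−4b − 24) + (0)
Last nonzero remainder: −4b − 24. Dividing through by −4 gives the monic gcd b + 6.

b + 6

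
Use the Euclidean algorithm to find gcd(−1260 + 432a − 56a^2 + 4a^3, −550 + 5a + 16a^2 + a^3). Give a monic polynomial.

−5 + a

Repeated division with remainder:
  4a^3 − 56a^2 + 432a − 1260 = (4)(a^3 + 16a^2 + 5a − 550) + (−120a^2 + 412a + 940)
  a^3 + 16a^2 + 5a − 550 = (−(1/120)a − 583/3600)(−120a^2 + 412a + 940) + ((71599/900)a − 71599/180)
  −120a^2 + 412a + 940 = (−(108000/71599)a − 169200/71599)((71599/900)a − 71599/180) + (0)
Last nonzero remainder: (71599/900)a − 71599/180. Dividing through by 71599/900 gives the monic gcd a − 5.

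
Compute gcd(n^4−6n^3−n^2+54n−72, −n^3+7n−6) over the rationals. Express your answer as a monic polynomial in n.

n^2+n−6

By polynomial division,
  n^4−6n^3−n^2+54n−72 = (−n+6)(−n^3+7n−6) + (6n^2+6n−36)
  −n^3+7n−6 = (−(1/6)n+1/6)(6n^2+6n−36) + (0)
Last nonzero remainder: 6n^2+6n−36. Dividing through by 6 gives the monic gcd n^2+n−6.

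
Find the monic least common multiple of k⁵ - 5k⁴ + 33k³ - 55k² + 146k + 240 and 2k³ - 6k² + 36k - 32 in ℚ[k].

Apply the Euclidean algorithm:
  k⁵ - 5k⁴ + 33k³ - 55k² + 146k + 240 = ((1/2)k² - k + 9/2)(2k³ - 6k² + 36k - 32) + (24k² - 48k + 384)
  2k³ - 6k² + 36k - 32 = ((1/12)k - 1/12)(24k² - 48k + 384) + (0)
Last nonzero remainder: 24k² - 48k + 384. Dividing through by 24 gives the monic gcd k² - 2k + 16.
Then lcm(f, g) = f·g / gcd(f, g); expanding and making the result monic gives the answer.

k⁶ - 6k⁵ + 38k⁴ - 88k³ + 201k² + 94k - 240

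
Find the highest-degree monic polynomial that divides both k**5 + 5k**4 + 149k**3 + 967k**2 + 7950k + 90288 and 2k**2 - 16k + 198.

k**2 - 8k + 99

Apply the Euclidean algorithm:
  k**5 + 5k**4 + 149k**3 + 967k**2 + 7950k + 90288 = ((1/2)k**3 + (13/2)k**2 + 77k + 456)(2k**2 - 16k + 198) + (0)
Last nonzero remainder: 2k**2 - 16k + 198. Dividing through by 2 gives the monic gcd k**2 - 8k + 99.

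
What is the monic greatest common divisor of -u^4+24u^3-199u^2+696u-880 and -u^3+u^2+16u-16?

u-4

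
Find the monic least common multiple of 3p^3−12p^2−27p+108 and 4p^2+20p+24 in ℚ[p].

p^4−2p^3−17p^2+18p+72

Repeated division with remainder:
  3p^3−12p^2−27p+108 = ((3/4)p−27/4)(4p^2+20p+24) + (90p+270)
  4p^2+20p+24 = ((2/45)p+4/45)(90p+270) + (0)
Last nonzero remainder: 90p+270. Dividing through by 90 gives the monic gcd p+3.
Then lcm(f, g) = f·g / gcd(f, g); expanding and making the result monic gives the answer.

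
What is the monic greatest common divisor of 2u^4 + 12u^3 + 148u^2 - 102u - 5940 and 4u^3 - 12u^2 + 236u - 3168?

u^2 + 5u + 99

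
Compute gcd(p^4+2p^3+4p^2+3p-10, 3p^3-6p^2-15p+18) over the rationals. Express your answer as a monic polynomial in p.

p^2+p-2

By polynomial division,
  p^4+2p^3+4p^2+3p-10 = ((1/3)p+4/3)(3p^3-6p^2-15p+18) + (17p^2+17p-34)
  3p^3-6p^2-15p+18 = ((3/17)p-9/17)(17p^2+17p-34) + (0)
Last nonzero remainder: 17p^2+17p-34. Dividing through by 17 gives the monic gcd p^2+p-2.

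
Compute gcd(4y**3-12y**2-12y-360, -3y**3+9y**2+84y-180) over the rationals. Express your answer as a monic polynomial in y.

Apply the Euclidean algorithm:
  4y**3-12y**2-12y-360 = (-4/3)(-3y**3+9y**2+84y-180) + (100y-600)
  -3y**3+9y**2+84y-180 = (-(3/100)y**2-(9/100)y+3/10)(100y-600) + (0)
Last nonzero remainder: 100y-600. Dividing through by 100 gives the monic gcd y-6.

y-6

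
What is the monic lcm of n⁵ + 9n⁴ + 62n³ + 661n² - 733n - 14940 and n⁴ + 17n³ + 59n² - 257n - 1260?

n⁶ + 16n⁵ + 125n⁴ + 1095n³ + 3894n² - 20071n - 104580

By polynomial division,
  n⁵ + 9n⁴ + 62n³ + 661n² - 733n - 14940 = (n - 8)(n⁴ + 17n³ + 59n² - 257n - 1260) + (139n³ + 1390n² - 1529n - 25020)
  n⁴ + 17n³ + 59n² - 257n - 1260 = ((1/139)n + 7/139)(139n³ + 1390n² - 1529n - 25020) + (0)
Last nonzero remainder: 139n³ + 1390n² - 1529n - 25020. Dividing through by 139 gives the monic gcd n³ + 10n² - 11n - 180.
Then lcm(f, g) = f·g / gcd(f, g); expanding and making the result monic gives the answer.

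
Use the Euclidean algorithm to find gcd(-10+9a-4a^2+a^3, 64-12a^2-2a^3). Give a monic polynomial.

-2+a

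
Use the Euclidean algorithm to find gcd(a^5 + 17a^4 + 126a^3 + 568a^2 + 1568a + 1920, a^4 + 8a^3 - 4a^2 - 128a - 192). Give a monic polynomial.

a^2 + 10a + 24

Euclidean algorithm in ℚ[a]:
  a^5 + 17a^4 + 126a^3 + 568a^2 + 1568a + 1920 = (a + 9)(a^4 + 8a^3 - 4a^2 - 128a - 192) + (58a^3 + 732a^2 + 2912a + 3648)
  a^4 + 8a^3 - 4a^2 - 128a - 192 = ((1/58)a - 67/841)(58a^3 + 732a^2 + 2912a + 3648) + ((3456/841)a^2 + (34560/841)a + 82944/841)
  58a^3 + 732a^2 + 2912a + 3648 = ((24389/1728)a + 15979/432)((3456/841)a^2 + (34560/841)a + 82944/841) + (0)
Last nonzero remainder: (3456/841)a^2 + (34560/841)a + 82944/841. Dividing through by 3456/841 gives the monic gcd a^2 + 10a + 24.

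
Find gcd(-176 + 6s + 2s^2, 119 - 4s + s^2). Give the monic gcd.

1

Apply the Euclidean algorithm:
  2s^2 + 6s - 176 = (2)(s^2 - 4s + 119) + (14s - 414)
  s^2 - 4s + 119 = ((1/14)s + 179/98)(14s - 414) + (42884/49)
  14s - 414 = ((343/21442)s - 10143/21442)(42884/49) + (0)
The last nonzero remainder is the constant 42884/49, so the polynomials are coprime and gcd = 1.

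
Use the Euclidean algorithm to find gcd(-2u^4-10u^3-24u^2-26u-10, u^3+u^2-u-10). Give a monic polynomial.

Euclidean algorithm in ℚ[u]:
  -2u^4-10u^3-24u^2-26u-10 = (-2u-8)(u^3+u^2-u-10) + (-18u^2-54u-90)
  u^3+u^2-u-10 = (-(1/18)u+1/9)(-18u^2-54u-90) + (0)
Last nonzero remainder: -18u^2-54u-90. Dividing through by -18 gives the monic gcd u^2+3u+5.

u^2+3u+5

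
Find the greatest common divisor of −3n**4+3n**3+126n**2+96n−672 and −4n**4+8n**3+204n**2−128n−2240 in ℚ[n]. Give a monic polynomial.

n**2−3n−28

By polynomial division,
  −3n**4+3n**3+126n**2+96n−672 = (3/4)(−4n**4+8n**3+204n**2−128n−2240) + (−3n**3−27n**2+192n+1008)
  −4n**4+8n**3+204n**2−128n−2240 = ((4/3)n−44/3)(−3n**3−27n**2+192n+1008) + (−448n**2+1344n+12544)
  −3n**3−27n**2+192n+1008 = ((3/448)n+9/112)(−448n**2+1344n+12544) + (0)
Last nonzero remainder: −448n**2+1344n+12544. Dividing through by −448 gives the monic gcd n**2−3n−28.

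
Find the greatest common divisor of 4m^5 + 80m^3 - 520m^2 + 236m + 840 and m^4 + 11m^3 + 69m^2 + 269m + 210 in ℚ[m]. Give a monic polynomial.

Repeated division with remainder:
  4m^5 + 80m^3 - 520m^2 + 236m + 840 = (4m - 44)(m^4 + 11m^3 + 69m^2 + 269m + 210) + (288m^3 + 1440m^2 + 11232m + 10080)
  m^4 + 11m^3 + 69m^2 + 269m + 210 = ((1/288)m + 1/48)(288m^3 + 1440m^2 + 11232m + 10080) + (0)
Last nonzero remainder: 288m^3 + 1440m^2 + 11232m + 10080. Dividing through by 288 gives the monic gcd m^3 + 5m^2 + 39m + 35.

m^3 + 5m^2 + 39m + 35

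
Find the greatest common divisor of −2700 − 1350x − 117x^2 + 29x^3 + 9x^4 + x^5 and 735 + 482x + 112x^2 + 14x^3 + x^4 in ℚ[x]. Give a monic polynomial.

15 + 8x + x^2

By polynomial division,
  x^5 + 9x^4 + 29x^3 − 117x^2 − 1350x − 2700 = (x − 5)(x^4 + 14x^3 + 112x^2 + 482x + 735) + (−13x^3 − 39x^2 + 325x + 975)
  x^4 + 14x^3 + 112x^2 + 482x + 735 = (−(1/13)x − 11/13)(−13x^3 − 39x^2 + 325x + 975) + (104x^2 + 832x + 1560)
  −13x^3 − 39x^2 + 325x + 975 = (−(1/8)x + 5/8)(104x^2 + 832x + 1560) + (0)
Last nonzero remainder: 104x^2 + 832x + 1560. Dividing through by 104 gives the monic gcd x^2 + 8x + 15.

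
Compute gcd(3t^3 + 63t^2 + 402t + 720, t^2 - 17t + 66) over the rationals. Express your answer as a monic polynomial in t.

1

Euclidean algorithm in ℚ[t]:
  3t^3 + 63t^2 + 402t + 720 = (3t + 114)(t^2 - 17t + 66) + (2142t - 6804)
  t^2 - 17t + 66 = ((1/2142)t - 235/36414)(2142t - 6804) + (6384/289)
  2142t - 6804 = ((14739/152)t - 23409/76)(6384/289) + (0)
The last nonzero remainder is the constant 6384/289, so the polynomials are coprime and gcd = 1.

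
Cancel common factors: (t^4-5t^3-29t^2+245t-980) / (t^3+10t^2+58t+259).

Euclidean algorithm in ℚ[t]:
  t^4-5t^3-29t^2+245t-980 = (t-15)(t^3+10t^2+58t+259) + (63t^2+856t+2905)
  t^3+10t^2+58t+259 = ((1/63)t-226/3969)(63t^2+856t+2905) + ((240643/3969)t+240643/567)
  63t^2+856t+2905 = ((250047/240643)t+1647135/240643)((240643/3969)t+240643/567) + (0)
Last nonzero remainder: (240643/3969)t+240643/567. Dividing through by 240643/3969 gives the monic gcd t+7.
Cancel t+7 from numerator and denominator to get the reduced form.

(t^3-12t^2+55t-140)/(t^2+3t+37)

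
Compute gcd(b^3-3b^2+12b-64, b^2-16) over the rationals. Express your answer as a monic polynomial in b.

b-4

By polynomial division,
  b^3-3b^2+12b-64 = (b-3)(b^2-16) + (28b-112)
  b^2-16 = ((1/28)b+1/7)(28b-112) + (0)
Last nonzero remainder: 28b-112. Dividing through by 28 gives the monic gcd b-4.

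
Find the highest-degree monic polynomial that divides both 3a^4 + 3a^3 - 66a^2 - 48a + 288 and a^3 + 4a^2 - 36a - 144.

a + 4

Euclidean algorithm in ℚ[a]:
  3a^4 + 3a^3 - 66a^2 - 48a + 288 = (3a - 9)(a^3 + 4a^2 - 36a - 144) + (78a^2 + 60a - 1008)
  a^3 + 4a^2 - 36a - 144 = ((1/78)a + 7/169)(78a^2 + 60a - 1008) + (-(4320/169)a - 17280/169)
  78a^2 + 60a - 1008 = (-(2197/720)a + 1183/120)(-(4320/169)a - 17280/169) + (0)
Last nonzero remainder: -(4320/169)a - 17280/169. Dividing through by -4320/169 gives the monic gcd a + 4.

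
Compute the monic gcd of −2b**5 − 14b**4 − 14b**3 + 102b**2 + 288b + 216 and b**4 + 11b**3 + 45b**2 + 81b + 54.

b**3 + 8b**2 + 21b + 18

Euclidean algorithm in ℚ[b]:
  −2b**5 − 14b**4 − 14b**3 + 102b**2 + 288b + 216 = (−2b + 8)(b**4 + 11b**3 + 45b**2 + 81b + 54) + (−12b**3 − 96b**2 − 252b − 216)
  b**4 + 11b**3 + 45b**2 + 81b + 54 = (−(1/12)b − 1/4)(−12b**3 − 96b**2 − 252b − 216) + (0)
Last nonzero remainder: −12b**3 − 96b**2 − 252b − 216. Dividing through by −12 gives the monic gcd b**3 + 8b**2 + 21b + 18.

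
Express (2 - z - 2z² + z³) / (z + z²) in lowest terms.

(2 - 3z + z²)/(z)

Euclidean algorithm in ℚ[z]:
  z³ - 2z² - z + 2 = (z - 3)(z² + z) + (2z + 2)
  z² + z = ((1/2)z)(2z + 2) + (0)
Last nonzero remainder: 2z + 2. Dividing through by 2 gives the monic gcd z + 1.
Cancel z + 1 from numerator and denominator to get the reduced form.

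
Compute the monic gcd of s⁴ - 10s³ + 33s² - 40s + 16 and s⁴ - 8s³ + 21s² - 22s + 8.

Euclidean algorithm in ℚ[s]:
  s⁴ - 10s³ + 33s² - 40s + 16 = (s⁴ - 8s³ + 21s² - 22s + 8) + (-2s³ + 12s² - 18s + 8)
  s⁴ - 8s³ + 21s² - 22s + 8 = (-(1/2)s + 1)(-2s³ + 12s² - 18s + 8) + (0)
Last nonzero remainder: -2s³ + 12s² - 18s + 8. Dividing through by -2 gives the monic gcd s³ - 6s² + 9s - 4.

s³ - 6s² + 9s - 4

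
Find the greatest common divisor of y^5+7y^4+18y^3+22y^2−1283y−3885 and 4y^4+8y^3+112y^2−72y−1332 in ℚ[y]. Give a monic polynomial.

By polynomial division,
  y^5+7y^4+18y^3+22y^2−1283y−3885 = ((1/4)y+5/4)(4y^4+8y^3+112y^2−72y−1332) + (−20y^3−100y^2−860y−2220)
  4y^4+8y^3+112y^2−72y−1332 = (−(1/5)y+3/5)(−20y^3−100y^2−860y−2220) + (0)
Last nonzero remainder: −20y^3−100y^2−860y−2220. Dividing through by −20 gives the monic gcd y^3+5y^2+43y+111.

y^3+5y^2+43y+111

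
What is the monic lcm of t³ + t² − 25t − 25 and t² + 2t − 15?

By polynomial division,
  t³ + t² − 25t − 25 = (t − 1)(t² + 2t − 15) + (−8t − 40)
  t² + 2t − 15 = (−(1/8)t + 3/8)(−8t − 40) + (0)
Last nonzero remainder: −8t − 40. Dividing through by −8 gives the monic gcd t + 5.
Then lcm(f, g) = f·g / gcd(f, g); expanding and making the result monic gives the answer.

t⁴ − 2t³ − 28t² + 50t + 75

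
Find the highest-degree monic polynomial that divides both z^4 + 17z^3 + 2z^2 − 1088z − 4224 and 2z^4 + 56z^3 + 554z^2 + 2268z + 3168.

z^3 + 25z^2 + 202z + 528

By polynomial division,
  z^4 + 17z^3 + 2z^2 − 1088z − 4224 = (1/2)(2z^4 + 56z^3 + 554z^2 + 2268z + 3168) + (−11z^3 − 275z^2 − 2222z − 5808)
  2z^4 + 56z^3 + 554z^2 + 2268z + 3168 = (−(2/11)z − 6/11)(−11z^3 − 275z^2 − 2222z − 5808) + (0)
Last nonzero remainder: −11z^3 − 275z^2 − 2222z − 5808. Dividing through by −11 gives the monic gcd z^3 + 25z^2 + 202z + 528.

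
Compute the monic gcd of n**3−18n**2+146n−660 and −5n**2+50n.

n−10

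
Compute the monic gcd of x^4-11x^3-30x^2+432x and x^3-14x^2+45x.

Apply the Euclidean algorithm:
  x^4-11x^3-30x^2+432x = (x+3)(x^3-14x^2+45x) + (-33x^2+297x)
  x^3-14x^2+45x = (-(1/33)x+5/33)(-33x^2+297x) + (0)
Last nonzero remainder: -33x^2+297x. Dividing through by -33 gives the monic gcd x^2-9x.

x^2-9x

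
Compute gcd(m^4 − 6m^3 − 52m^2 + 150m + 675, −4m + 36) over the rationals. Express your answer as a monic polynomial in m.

Apply the Euclidean algorithm:
  m^4 − 6m^3 − 52m^2 + 150m + 675 = (−(1/4)m^3 − (3/4)m^2 + (25/4)m + 75/4)(−4m + 36) + (0)
Last nonzero remainder: −4m + 36. Dividing through by −4 gives the monic gcd m − 9.

m − 9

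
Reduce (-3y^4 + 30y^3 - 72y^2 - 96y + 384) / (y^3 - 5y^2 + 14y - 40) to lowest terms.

By polynomial division,
  -3y^4 + 30y^3 - 72y^2 - 96y + 384 = (-3y + 15)(y^3 - 5y^2 + 14y - 40) + (45y^2 - 426y + 984)
  y^3 - 5y^2 + 14y - 40 = ((1/45)y + 67/675)(45y^2 - 426y + 984) + ((7744/225)y - 30976/225)
  45y^2 - 426y + 984 = ((10125/7744)y - 27675/3872)((7744/225)y - 30976/225) + (0)
Last nonzero remainder: (7744/225)y - 30976/225. Dividing through by 7744/225 gives the monic gcd y - 4.
Cancel y - 4 from numerator and denominator to get the reduced form.

(-3y^3 + 18y^2 - 96)/(y^2 - y + 10)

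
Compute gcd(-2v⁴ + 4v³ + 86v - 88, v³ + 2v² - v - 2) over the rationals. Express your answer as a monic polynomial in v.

v - 1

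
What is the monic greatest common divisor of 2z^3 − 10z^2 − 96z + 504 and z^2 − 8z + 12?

z − 6

Repeated division with remainder:
  2z^3 − 10z^2 − 96z + 504 = (2z + 6)(z^2 − 8z + 12) + (−72z + 432)
  z^2 − 8z + 12 = (−(1/72)z + 1/36)(−72z + 432) + (0)
Last nonzero remainder: −72z + 432. Dividing through by −72 gives the monic gcd z − 6.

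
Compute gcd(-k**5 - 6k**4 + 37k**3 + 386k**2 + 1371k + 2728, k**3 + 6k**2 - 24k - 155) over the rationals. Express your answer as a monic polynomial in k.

k**2 + 11k + 31

Euclidean algorithm in ℚ[k]:
  -k**5 - 6k**4 + 37k**3 + 386k**2 + 1371k + 2728 = (-k**2 + 13)(k**3 + 6k**2 - 24k - 155) + (153k**2 + 1683k + 4743)
  k**3 + 6k**2 - 24k - 155 = ((1/153)k - 5/153)(153k**2 + 1683k + 4743) + (0)
Last nonzero remainder: 153k**2 + 1683k + 4743. Dividing through by 153 gives the monic gcd k**2 + 11k + 31.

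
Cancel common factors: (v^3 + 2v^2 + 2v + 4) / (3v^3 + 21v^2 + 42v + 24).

Apply the Euclidean algorithm:
  v^3 + 2v^2 + 2v + 4 = (1/3)(3v^3 + 21v^2 + 42v + 24) + (-5v^2 - 12v - 4)
  3v^3 + 21v^2 + 42v + 24 = (-(3/5)v - 69/25)(-5v^2 - 12v - 4) + ((162/25)v + 324/25)
  -5v^2 - 12v - 4 = (-(125/162)v - 25/81)((162/25)v + 324/25) + (0)
Last nonzero remainder: (162/25)v + 324/25. Dividing through by 162/25 gives the monic gcd v + 2.
Cancel v + 2 from numerator and denominator to get the reduced form.

(v^2 + 2)/(3v^2 + 15v + 12)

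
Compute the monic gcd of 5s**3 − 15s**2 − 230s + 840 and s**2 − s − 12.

s − 4

Repeated division with remainder:
  5s**3 − 15s**2 − 230s + 840 = (5s − 10)(s**2 − s − 12) + (−180s + 720)
  s**2 − s − 12 = (−(1/180)s − 1/60)(−180s + 720) + (0)
Last nonzero remainder: −180s + 720. Dividing through by −180 gives the monic gcd s − 4.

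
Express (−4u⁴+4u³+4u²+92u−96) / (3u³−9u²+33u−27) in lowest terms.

Repeated division with remainder:
  −4u⁴+4u³+4u²+92u−96 = (−(4/3)u−8/3)(3u³−9u²+33u−27) + (24u²+144u−168)
  3u³−9u²+33u−27 = ((1/8)u−9/8)(24u²+144u−168) + (216u−216)
  24u²+144u−168 = ((1/9)u+7/9)(216u−216) + (0)
Last nonzero remainder: 216u−216. Dividing through by 216 gives the monic gcd u−1.
Cancel u−1 from numerator and denominator to get the reduced form.

(−4u³+4u+96)/(3u²−6u+27)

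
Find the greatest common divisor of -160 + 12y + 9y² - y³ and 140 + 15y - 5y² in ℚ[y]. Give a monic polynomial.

4 + y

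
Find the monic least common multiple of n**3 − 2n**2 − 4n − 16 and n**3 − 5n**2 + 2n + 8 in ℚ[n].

n**5 − 3n**4 − 4n**3 − 8n**2 + 24n + 32

Euclidean algorithm in ℚ[n]:
  n**3 − 2n**2 − 4n − 16 = (n**3 − 5n**2 + 2n + 8) + (3n**2 − 6n − 24)
  n**3 − 5n**2 + 2n + 8 = ((1/3)n − 1)(3n**2 − 6n − 24) + (4n − 16)
  3n**2 − 6n − 24 = ((3/4)n + 3/2)(4n − 16) + (0)
Last nonzero remainder: 4n − 16. Dividing through by 4 gives the monic gcd n − 4.
Then lcm(f, g) = f·g / gcd(f, g); expanding and making the result monic gives the answer.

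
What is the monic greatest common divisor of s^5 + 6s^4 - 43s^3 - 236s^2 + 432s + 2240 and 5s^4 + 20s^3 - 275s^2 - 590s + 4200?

s^3 - 2s^2 - 43s + 140

By polynomial division,
  s^5 + 6s^4 - 43s^3 - 236s^2 + 432s + 2240 = ((1/5)s + 2/5)(5s^4 + 20s^3 - 275s^2 - 590s + 4200) + (4s^3 - 8s^2 - 172s + 560)
  5s^4 + 20s^3 - 275s^2 - 590s + 4200 = ((5/4)s + 15/2)(4s^3 - 8s^2 - 172s + 560) + (0)
Last nonzero remainder: 4s^3 - 8s^2 - 172s + 560. Dividing through by 4 gives the monic gcd s^3 - 2s^2 - 43s + 140.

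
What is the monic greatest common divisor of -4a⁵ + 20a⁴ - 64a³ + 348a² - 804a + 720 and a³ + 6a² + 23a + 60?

a² + 2a + 15

Apply the Euclidean algorithm:
  -4a⁵ + 20a⁴ - 64a³ + 348a² - 804a + 720 = (-4a² + 44a - 236)(a³ + 6a² + 23a + 60) + (992a² + 1984a + 14880)
  a³ + 6a² + 23a + 60 = ((1/992)a + 1/248)(992a² + 1984a + 14880) + (0)
Last nonzero remainder: 992a² + 1984a + 14880. Dividing through by 992 gives the monic gcd a² + 2a + 15.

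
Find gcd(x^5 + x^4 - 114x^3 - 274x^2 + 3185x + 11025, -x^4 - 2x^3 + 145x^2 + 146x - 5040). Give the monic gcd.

Repeated division with remainder:
  x^5 + x^4 - 114x^3 - 274x^2 + 3185x + 11025 = (-x + 1)(-x^4 - 2x^3 + 145x^2 + 146x - 5040) + (33x^3 - 273x^2 - 2001x + 16065)
  -x^4 - 2x^3 + 145x^2 + 146x - 5040 = (-(1/33)x - 113/363)(33x^3 - 273x^2 - 2001x + 16065) + (-(75/121)x^2 + (1200/121)x - 4725/121)
  33x^3 - 273x^2 - 2001x + 16065 = (-(1331/25)x - 2057/5)(-(75/121)x^2 + (1200/121)x - 4725/121) + (0)
Last nonzero remainder: -(75/121)x^2 + (1200/121)x - 4725/121. Dividing through by -75/121 gives the monic gcd x^2 - 16x + 63.

x^2 - 16x + 63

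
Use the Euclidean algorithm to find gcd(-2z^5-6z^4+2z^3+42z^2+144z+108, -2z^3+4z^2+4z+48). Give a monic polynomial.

z^2+2z+6

Repeated division with remainder:
  -2z^5-6z^4+2z^3+42z^2+144z+108 = (z^2+5z+11)(-2z^3+4z^2+4z+48) + (-70z^2-140z-420)
  -2z^3+4z^2+4z+48 = ((1/35)z-4/35)(-70z^2-140z-420) + (0)
Last nonzero remainder: -70z^2-140z-420. Dividing through by -70 gives the monic gcd z^2+2z+6.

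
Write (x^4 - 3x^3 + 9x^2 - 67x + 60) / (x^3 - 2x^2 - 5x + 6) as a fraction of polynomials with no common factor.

Apply the Euclidean algorithm:
  x^4 - 3x^3 + 9x^2 - 67x + 60 = (x - 1)(x^3 - 2x^2 - 5x + 6) + (12x^2 - 78x + 66)
  x^3 - 2x^2 - 5x + 6 = ((1/12)x + 3/8)(12x^2 - 78x + 66) + ((75/4)x - 75/4)
  12x^2 - 78x + 66 = ((16/25)x - 88/25)((75/4)x - 75/4) + (0)
Last nonzero remainder: (75/4)x - 75/4. Dividing through by 75/4 gives the monic gcd x - 1.
Cancel x - 1 from numerator and denominator to get the reduced form.

(x^3 - 2x^2 + 7x - 60)/(x^2 - x - 6)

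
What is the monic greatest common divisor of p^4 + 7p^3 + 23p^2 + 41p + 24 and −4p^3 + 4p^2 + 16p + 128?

p^2 + 3p + 8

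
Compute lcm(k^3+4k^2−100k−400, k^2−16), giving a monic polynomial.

k^4−116k^2+1600

Repeated division with remainder:
  k^3+4k^2−100k−400 = (k+4)(k^2−16) + (−84k−336)
  k^2−16 = (−(1/84)k+1/21)(−84k−336) + (0)
Last nonzero remainder: −84k−336. Dividing through by −84 gives the monic gcd k+4.
Then lcm(f, g) = f·g / gcd(f, g); expanding and making the result monic gives the answer.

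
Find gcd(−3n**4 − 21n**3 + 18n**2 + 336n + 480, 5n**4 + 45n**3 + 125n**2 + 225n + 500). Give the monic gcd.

Euclidean algorithm in ℚ[n]:
  −3n**4 − 21n**3 + 18n**2 + 336n + 480 = (−3/5)(5n**4 + 45n**3 + 125n**2 + 225n + 500) + (6n**3 + 93n**2 + 471n + 780)
  5n**4 + 45n**3 + 125n**2 + 225n + 500 = ((5/6)n − 65/12)(6n**3 + 93n**2 + 471n + 780) + ((945/4)n**2 + (8505/4)n + 4725)
  6n**3 + 93n**2 + 471n + 780 = ((8/315)n + 52/315)((945/4)n**2 + (8505/4)n + 4725) + (0)
Last nonzero remainder: (945/4)n**2 + (8505/4)n + 4725. Dividing through by 945/4 gives the monic gcd n**2 + 9n + 20.

n**2 + 9n + 20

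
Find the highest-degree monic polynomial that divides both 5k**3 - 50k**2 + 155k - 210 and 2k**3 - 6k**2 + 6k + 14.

Apply the Euclidean algorithm:
  5k**3 - 50k**2 + 155k - 210 = (5/2)(2k**3 - 6k**2 + 6k + 14) + (-35k**2 + 140k - 245)
  2k**3 - 6k**2 + 6k + 14 = (-(2/35)k - 2/35)(-35k**2 + 140k - 245) + (0)
Last nonzero remainder: -35k**2 + 140k - 245. Dividing through by -35 gives the monic gcd k**2 - 4k + 7.

k**2 - 4k + 7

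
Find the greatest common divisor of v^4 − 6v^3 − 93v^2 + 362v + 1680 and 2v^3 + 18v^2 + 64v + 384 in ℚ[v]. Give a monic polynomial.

v + 8

Repeated division with remainder:
  v^4 − 6v^3 − 93v^2 + 362v + 1680 = ((1/2)v − 15/2)(2v^3 + 18v^2 + 64v + 384) + (10v^2 + 650v + 4560)
  2v^3 + 18v^2 + 64v + 384 = ((1/5)v − 56/5)(10v^2 + 650v + 4560) + (6432v + 51456)
  10v^2 + 650v + 4560 = ((5/3216)v + 95/1072)(6432v + 51456) + (0)
Last nonzero remainder: 6432v + 51456. Dividing through by 6432 gives the monic gcd v + 8.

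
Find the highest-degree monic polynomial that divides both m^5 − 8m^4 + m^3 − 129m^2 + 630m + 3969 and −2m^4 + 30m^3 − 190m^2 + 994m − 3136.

Apply the Euclidean algorithm:
  m^5 − 8m^4 + m^3 − 129m^2 + 630m + 3969 = (−(1/2)m − 7/2)(−2m^4 + 30m^3 − 190m^2 + 994m − 3136) + (11m^3 − 297m^2 + 2541m − 7007)
  −2m^4 + 30m^3 − 190m^2 + 994m − 3136 = (−(2/11)m − 24/11)(11m^3 − 297m^2 + 2541m − 7007) + (−376m^2 + 5264m − 18424)
  11m^3 − 297m^2 + 2541m − 7007 = (−(11/376)m + 143/376)(−376m^2 + 5264m − 18424) + (0)
Last nonzero remainder: −376m^2 + 5264m − 18424. Dividing through by −376 gives the monic gcd m^2 − 14m + 49.

m^2 − 14m + 49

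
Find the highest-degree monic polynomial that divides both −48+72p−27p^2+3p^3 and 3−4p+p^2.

Euclidean algorithm in ℚ[p]:
  3p^3−27p^2+72p−48 = (3p−15)(p^2−4p+3) + (3p−3)
  p^2−4p+3 = ((1/3)p−1)(3p−3) + (0)
Last nonzero remainder: 3p−3. Dividing through by 3 gives the monic gcd p−1.

−1+p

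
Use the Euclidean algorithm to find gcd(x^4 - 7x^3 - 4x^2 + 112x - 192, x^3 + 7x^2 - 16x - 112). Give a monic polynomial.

x^2 - 16

Apply the Euclidean algorithm:
  x^4 - 7x^3 - 4x^2 + 112x - 192 = (x - 14)(x^3 + 7x^2 - 16x - 112) + (110x^2 - 1760)
  x^3 + 7x^2 - 16x - 112 = ((1/110)x + 7/110)(110x^2 - 1760) + (0)
Last nonzero remainder: 110x^2 - 1760. Dividing through by 110 gives the monic gcd x^2 - 16.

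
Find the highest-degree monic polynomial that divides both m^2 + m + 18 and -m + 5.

Apply the Euclidean algorithm:
  m^2 + m + 18 = (-m - 6)(-m + 5) + (48)
  -m + 5 = (-(1/48)m + 5/48)(48) + (0)
The last nonzero remainder is the constant 48, so the polynomials are coprime and gcd = 1.

1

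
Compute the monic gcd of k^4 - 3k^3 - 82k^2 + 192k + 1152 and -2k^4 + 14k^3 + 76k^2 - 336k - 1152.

By polynomial division,
  k^4 - 3k^3 - 82k^2 + 192k + 1152 = (-1/2)(-2k^4 + 14k^3 + 76k^2 - 336k - 1152) + (4k^3 - 44k^2 + 24k + 576)
  -2k^4 + 14k^3 + 76k^2 - 336k - 1152 = (-(1/2)k - 2)(4k^3 - 44k^2 + 24k + 576) + (0)
Last nonzero remainder: 4k^3 - 44k^2 + 24k + 576. Dividing through by 4 gives the monic gcd k^3 - 11k^2 + 6k + 144.

k^3 - 11k^2 + 6k + 144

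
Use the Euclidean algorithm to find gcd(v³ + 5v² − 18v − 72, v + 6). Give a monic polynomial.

Apply the Euclidean algorithm:
  v³ + 5v² − 18v − 72 = (v² − v − 12)(v + 6) + (0)
The last nonzero remainder v + 6 is already monic.

v + 6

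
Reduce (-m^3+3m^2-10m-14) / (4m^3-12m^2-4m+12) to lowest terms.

(-m^2+4m-14)/(4m^2-16m+12)

Apply the Euclidean algorithm:
  -m^3+3m^2-10m-14 = (-1/4)(4m^3-12m^2-4m+12) + (-11m-11)
  4m^3-12m^2-4m+12 = (-(4/11)m^2+(16/11)m-12/11)(-11m-11) + (0)
Last nonzero remainder: -11m-11. Dividing through by -11 gives the monic gcd m+1.
Cancel m+1 from numerator and denominator to get the reduced form.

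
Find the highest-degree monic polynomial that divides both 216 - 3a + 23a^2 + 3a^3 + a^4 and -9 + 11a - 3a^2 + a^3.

By polynomial division,
  a^4 + 3a^3 + 23a^2 - 3a + 216 = (a + 6)(a^3 - 3a^2 + 11a - 9) + (30a^2 - 60a + 270)
  a^3 - 3a^2 + 11a - 9 = ((1/30)a - 1/30)(30a^2 - 60a + 270) + (0)
Last nonzero remainder: 30a^2 - 60a + 270. Dividing through by 30 gives the monic gcd a^2 - 2a + 9.

9 - 2a + a^2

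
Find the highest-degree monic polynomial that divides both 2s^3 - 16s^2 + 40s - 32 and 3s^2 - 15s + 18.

s - 2

Euclidean algorithm in ℚ[s]:
  2s^3 - 16s^2 + 40s - 32 = ((2/3)s - 2)(3s^2 - 15s + 18) + (-2s + 4)
  3s^2 - 15s + 18 = (-(3/2)s + 9/2)(-2s + 4) + (0)
Last nonzero remainder: -2s + 4. Dividing through by -2 gives the monic gcd s - 2.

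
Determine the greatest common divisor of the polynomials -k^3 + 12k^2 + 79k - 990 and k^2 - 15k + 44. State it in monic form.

k - 11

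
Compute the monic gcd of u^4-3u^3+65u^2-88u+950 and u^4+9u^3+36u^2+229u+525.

By polynomial division,
  u^4-3u^3+65u^2-88u+950 = (u^4+9u^3+36u^2+229u+525) + (-12u^3+29u^2-317u+425)
  u^4+9u^3+36u^2+229u+525 = (-(1/12)u-137/144)(-12u^3+29u^2-317u+425) + ((5353/144)u^2-(5353/144)u+133825/144)
  -12u^3+29u^2-317u+425 = (-(1728/5353)u+2448/5353)((5353/144)u^2-(5353/144)u+133825/144) + (0)
Last nonzero remainder: (5353/144)u^2-(5353/144)u+133825/144. Dividing through by 5353/144 gives the monic gcd u^2-u+25.

u^2-u+25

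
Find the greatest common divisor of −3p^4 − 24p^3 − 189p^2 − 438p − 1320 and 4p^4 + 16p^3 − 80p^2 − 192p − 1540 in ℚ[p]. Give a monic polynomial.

Euclidean algorithm in ℚ[p]:
  −3p^4 − 24p^3 − 189p^2 − 438p − 1320 = (−3/4)(4p^4 + 16p^3 − 80p^2 − 192p − 1540) + (−12p^3 − 249p^2 − 582p − 2475)
  4p^4 + 16p^3 − 80p^2 − 192p − 1540 = (−(1/3)p + 67/12)(−12p^3 − 249p^2 − 582p − 2475) + ((4465/4)p^2 + (4465/2)p + 49115/4)
  −12p^3 − 249p^2 − 582p − 2475 = (−(48/4465)p − 180/893)((4465/4)p^2 + (4465/2)p + 49115/4) + (0)
Last nonzero remainder: (4465/4)p^2 + (4465/2)p + 49115/4. Dividing through by 4465/4 gives the monic gcd p^2 + 2p + 11.

p^2 + 2p + 11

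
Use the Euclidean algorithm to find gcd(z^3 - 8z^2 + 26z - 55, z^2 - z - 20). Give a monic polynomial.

z - 5

By polynomial division,
  z^3 - 8z^2 + 26z - 55 = (z - 7)(z^2 - z - 20) + (39z - 195)
  z^2 - z - 20 = ((1/39)z + 4/39)(39z - 195) + (0)
Last nonzero remainder: 39z - 195. Dividing through by 39 gives the monic gcd z - 5.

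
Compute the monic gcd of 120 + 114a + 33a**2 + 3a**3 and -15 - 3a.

Apply the Euclidean algorithm:
  3a**3 + 33a**2 + 114a + 120 = (-a**2 - 6a - 8)(-3a - 15) + (0)
Last nonzero remainder: -3a - 15. Dividing through by -3 gives the monic gcd a + 5.

5 + a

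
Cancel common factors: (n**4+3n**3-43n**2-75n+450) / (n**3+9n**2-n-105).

(n**2+n-30)/(n+7)

Apply the Euclidean algorithm:
  n**4+3n**3-43n**2-75n+450 = (n-6)(n**3+9n**2-n-105) + (12n**2+24n-180)
  n**3+9n**2-n-105 = ((1/12)n+7/12)(12n**2+24n-180) + (0)
Last nonzero remainder: 12n**2+24n-180. Dividing through by 12 gives the monic gcd n**2+2n-15.
Cancel n**2+2n-15 from numerator and denominator to get the reduced form.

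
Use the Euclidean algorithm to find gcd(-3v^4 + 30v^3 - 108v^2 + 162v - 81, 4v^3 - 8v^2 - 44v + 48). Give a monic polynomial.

Repeated division with remainder:
  -3v^4 + 30v^3 - 108v^2 + 162v - 81 = (-(3/4)v + 6)(4v^3 - 8v^2 - 44v + 48) + (-93v^2 + 462v - 369)
  4v^3 - 8v^2 - 44v + 48 = (-(4/93)v - 368/2883)(-93v^2 + 462v - 369) + (-(864/961)v + 864/961)
  -93v^2 + 462v - 369 = ((29791/288)v - 39401/96)(-(864/961)v + 864/961) + (0)
Last nonzero remainder: -(864/961)v + 864/961. Dividing through by -864/961 gives the monic gcd v - 1.

v - 1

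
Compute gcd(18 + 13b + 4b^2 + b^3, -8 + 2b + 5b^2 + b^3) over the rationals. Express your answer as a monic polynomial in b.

Euclidean algorithm in ℚ[b]:
  b^3 + 4b^2 + 13b + 18 = (b^3 + 5b^2 + 2b - 8) + (-b^2 + 11b + 26)
  b^3 + 5b^2 + 2b - 8 = (-b - 16)(-b^2 + 11b + 26) + (204b + 408)
  -b^2 + 11b + 26 = (-(1/204)b + 13/204)(204b + 408) + (0)
Last nonzero remainder: 204b + 408. Dividing through by 204 gives the monic gcd b + 2.

2 + b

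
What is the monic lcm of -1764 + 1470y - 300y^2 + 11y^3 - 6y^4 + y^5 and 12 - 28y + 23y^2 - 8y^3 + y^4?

By polynomial division,
  y^5 - 6y^4 + 11y^3 - 300y^2 + 1470y - 1764 = (y + 2)(y^4 - 8y^3 + 23y^2 - 28y + 12) + (4y^3 - 318y^2 + 1514y - 1788)
  y^4 - 8y^3 + 23y^2 - 28y + 12 = ((1/4)y + 143/8)(4y^3 - 318y^2 + 1514y - 1788) + ((21315/4)y^2 - (106575/4)y + 63945/2)
  4y^3 - 318y^2 + 1514y - 1788 = ((16/21315)y - 1192/21315)((21315/4)y^2 - (106575/4)y + 63945/2) + (0)
Last nonzero remainder: (21315/4)y^2 - (106575/4)y + 63945/2. Dividing through by 21315/4 gives the monic gcd y^2 - 5y + 6.
Then lcm(f, g) = f·g / gcd(f, g); expanding and making the result monic gives the answer.

-3528 + 8232y - 6774y^2 + 2392y^3 - 345y^4 + 31y^5 - 9y^6 + y^7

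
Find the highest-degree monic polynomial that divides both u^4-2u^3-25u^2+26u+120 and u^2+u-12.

u^2+u-12

Euclidean algorithm in ℚ[u]:
  u^4-2u^3-25u^2+26u+120 = (u^2-3u-10)(u^2+u-12) + (0)
The last nonzero remainder u^2+u-12 is already monic.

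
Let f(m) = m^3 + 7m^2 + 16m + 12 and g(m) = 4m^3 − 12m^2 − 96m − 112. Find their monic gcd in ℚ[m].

Apply the Euclidean algorithm:
  m^3 + 7m^2 + 16m + 12 = (1/4)(4m^3 − 12m^2 − 96m − 112) + (10m^2 + 40m + 40)
  4m^3 − 12m^2 − 96m − 112 = ((2/5)m − 14/5)(10m^2 + 40m + 40) + (0)
Last nonzero remainder: 10m^2 + 40m + 40. Dividing through by 10 gives the monic gcd m^2 + 4m + 4.

m^2 + 4m + 4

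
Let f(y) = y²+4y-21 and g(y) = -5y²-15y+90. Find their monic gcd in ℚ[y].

y-3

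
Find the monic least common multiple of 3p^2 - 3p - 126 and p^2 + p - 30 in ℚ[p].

Euclidean algorithm in ℚ[p]:
  3p^2 - 3p - 126 = (3)(p^2 + p - 30) + (-6p - 36)
  p^2 + p - 30 = (-(1/6)p + 5/6)(-6p - 36) + (0)
Last nonzero remainder: -6p - 36. Dividing through by -6 gives the monic gcd p + 6.
Then lcm(f, g) = f·g / gcd(f, g); expanding and making the result monic gives the answer.

p^3 - 6p^2 - 37p + 210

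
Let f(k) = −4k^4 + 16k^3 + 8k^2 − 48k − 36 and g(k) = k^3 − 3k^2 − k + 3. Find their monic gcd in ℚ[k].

k^2 − 2k − 3

Euclidean algorithm in ℚ[k]:
  −4k^4 + 16k^3 + 8k^2 − 48k − 36 = (−4k + 4)(k^3 − 3k^2 − k + 3) + (16k^2 − 32k − 48)
  k^3 − 3k^2 − k + 3 = ((1/16)k − 1/16)(16k^2 − 32k − 48) + (0)
Last nonzero remainder: 16k^2 − 32k − 48. Dividing through by 16 gives the monic gcd k^2 − 2k − 3.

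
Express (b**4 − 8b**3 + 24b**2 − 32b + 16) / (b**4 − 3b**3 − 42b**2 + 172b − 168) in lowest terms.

Apply the Euclidean algorithm:
  b**4 − 8b**3 + 24b**2 − 32b + 16 = (b**4 − 3b**3 − 42b**2 + 172b − 168) + (−5b**3 + 66b**2 − 204b + 184)
  b**4 − 3b**3 − 42b**2 + 172b − 168 = (−(1/5)b − 51/25)(−5b**3 + 66b**2 − 204b + 184) + ((1296/25)b**2 − (5184/25)b + 5184/25)
  −5b**3 + 66b**2 − 204b + 184 = (−(125/1296)b + 575/648)((1296/25)b**2 − (5184/25)b + 5184/25) + (0)
Last nonzero remainder: (1296/25)b**2 − (5184/25)b + 5184/25. Dividing through by 1296/25 gives the monic gcd b**2 − 4b + 4.
Cancel b**2 − 4b + 4 from numerator and denominator to get the reduced form.

(b**2 − 4b + 4)/(b**2 + b − 42)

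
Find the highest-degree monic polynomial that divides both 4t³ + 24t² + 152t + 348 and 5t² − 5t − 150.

1

By polynomial division,
  4t³ + 24t² + 152t + 348 = ((4/5)t + 28/5)(5t² − 5t − 150) + (300t + 1188)
  5t² − 5t − 150 = ((1/60)t − 31/375)(300t + 1188) + (−6474/125)
  300t + 1188 = (−(6250/1079)t − 24750/1079)(−6474/125) + (0)
The last nonzero remainder is the constant −6474/125, so the polynomials are coprime and gcd = 1.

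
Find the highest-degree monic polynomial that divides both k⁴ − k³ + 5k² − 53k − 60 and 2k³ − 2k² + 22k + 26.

Euclidean algorithm in ℚ[k]:
  k⁴ − k³ + 5k² − 53k − 60 = ((1/2)k)(2k³ − 2k² + 22k + 26) + (−6k² − 66k − 60)
  2k³ − 2k² + 22k + 26 = (−(1/3)k + 4)(−6k² − 66k − 60) + (266k + 266)
  −6k² − 66k − 60 = (−(3/133)k − 30/133)(266k + 266) + (0)
Last nonzero remainder: 266k + 266. Dividing through by 266 gives the monic gcd k + 1.

k + 1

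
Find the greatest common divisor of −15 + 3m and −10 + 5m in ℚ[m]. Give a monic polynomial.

Apply the Euclidean algorithm:
  3m − 15 = (3/5)(5m − 10) + (−9)
  5m − 10 = (−(5/9)m + 10/9)(−9) + (0)
The last nonzero remainder is the constant −9, so the polynomials are coprime and gcd = 1.

1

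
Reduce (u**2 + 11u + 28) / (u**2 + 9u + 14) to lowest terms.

Euclidean algorithm in ℚ[u]:
  u**2 + 11u + 28 = (u**2 + 9u + 14) + (2u + 14)
  u**2 + 9u + 14 = ((1/2)u + 1)(2u + 14) + (0)
Last nonzero remainder: 2u + 14. Dividing through by 2 gives the monic gcd u + 7.
Cancel u + 7 from numerator and denominator to get the reduced form.

(u + 4)/(u + 2)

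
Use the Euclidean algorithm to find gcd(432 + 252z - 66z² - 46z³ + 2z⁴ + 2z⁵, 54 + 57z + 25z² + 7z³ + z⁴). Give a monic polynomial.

6 + 5z + z²

Apply the Euclidean algorithm:
  2z⁵ + 2z⁴ - 46z³ - 66z² + 252z + 432 = (2z - 12)(z⁴ + 7z³ + 25z² + 57z + 54) + (-12z³ + 120z² + 828z + 1080)
  z⁴ + 7z³ + 25z² + 57z + 54 = (-(1/12)z - 17/12)(-12z³ + 120z² + 828z + 1080) + (264z² + 1320z + 1584)
  -12z³ + 120z² + 828z + 1080 = (-(1/22)z + 15/22)(264z² + 1320z + 1584) + (0)
Last nonzero remainder: 264z² + 1320z + 1584. Dividing through by 264 gives the monic gcd z² + 5z + 6.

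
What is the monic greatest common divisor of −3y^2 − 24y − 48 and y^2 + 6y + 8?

y + 4

Apply the Euclidean algorithm:
  −3y^2 − 24y − 48 = (−3)(y^2 + 6y + 8) + (−6y − 24)
  y^2 + 6y + 8 = (−(1/6)y − 1/3)(−6y − 24) + (0)
Last nonzero remainder: −6y − 24. Dividing through by −6 gives the monic gcd y + 4.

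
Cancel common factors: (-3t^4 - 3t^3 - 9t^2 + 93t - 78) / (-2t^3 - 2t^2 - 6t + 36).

Euclidean algorithm in ℚ[t]:
  -3t^4 - 3t^3 - 9t^2 + 93t - 78 = ((3/2)t)(-2t^3 - 2t^2 - 6t + 36) + (39t - 78)
  -2t^3 - 2t^2 - 6t + 36 = (-(2/39)t^2 - (2/13)t - 6/13)(39t - 78) + (0)
Last nonzero remainder: 39t - 78. Dividing through by 39 gives the monic gcd t - 2.
Cancel t - 2 from numerator and denominator to get the reduced form.

(3t^3 + 9t^2 + 27t - 39)/(2t^2 + 6t + 18)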